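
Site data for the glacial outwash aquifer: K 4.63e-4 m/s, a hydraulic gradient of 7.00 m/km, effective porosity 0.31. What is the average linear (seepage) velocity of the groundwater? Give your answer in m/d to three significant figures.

K = 4.63e-4 m/s × 86400 s/d = 40.00 m/d
Specific discharge q = 40.00 × 0.0070 = 0.2800 m/d
v = Ki/n = 40.00·0.0070/0.31 = 0.9033 m/d

0.903 m/d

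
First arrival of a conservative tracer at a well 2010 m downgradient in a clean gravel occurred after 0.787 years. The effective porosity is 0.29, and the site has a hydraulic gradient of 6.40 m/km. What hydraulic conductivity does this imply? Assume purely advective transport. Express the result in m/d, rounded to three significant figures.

317 m/d

t = 0.787 years = 287.3 d
v = L / t = 2010 / 287.3 = 6.997 m/d
K = v · n / i = 6.997 × 0.29 / 0.0064 = 317 m/d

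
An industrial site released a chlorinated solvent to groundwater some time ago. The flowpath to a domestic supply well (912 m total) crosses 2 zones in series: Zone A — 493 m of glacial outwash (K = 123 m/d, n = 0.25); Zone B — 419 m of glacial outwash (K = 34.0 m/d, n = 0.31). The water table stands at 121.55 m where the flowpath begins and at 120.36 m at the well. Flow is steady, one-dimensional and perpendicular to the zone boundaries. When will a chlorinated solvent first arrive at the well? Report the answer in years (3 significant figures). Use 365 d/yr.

9.52 years

Total head drop ΔH = 121.55 − 120.36 = 1.19 m
Continuity: the same q passes through each zone, so ΔH = q·Σ(L_j/K_j) — the zones act as resistances in series.
Σ(L/K) = 493/123 + 419/34.0 = 4.008 + 12.32 = 16.33 d
q = ΔH / Σ(L/K) = 1.19 / 16.33 = 0.07286 m/d (same in every zone)
Zone A: v = q/n = 0.07286/0.25 = 0.2915 m/d → t_A = 493/0.2915 = 1691 d
Zone B: v = q/n = 0.07286/0.31 = 0.2350 m/d → t_B = 419/0.2350 = 1783 d
Total t = 1691 + 1783 = 3474 d
   = 3474 / 365 = 9.52 yr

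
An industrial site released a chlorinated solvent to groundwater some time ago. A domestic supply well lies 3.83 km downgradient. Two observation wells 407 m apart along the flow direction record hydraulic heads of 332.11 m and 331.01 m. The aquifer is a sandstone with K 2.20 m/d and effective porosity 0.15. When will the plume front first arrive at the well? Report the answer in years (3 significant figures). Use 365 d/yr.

265 years

Hydraulic gradient i = (332.11 − 331.01) / 407 = 1.10 / 407 = 0.002703
Specific discharge q = 2.20 × 0.002703 = 0.005946 m/d
Seepage velocity v = q / n = 0.005946 / 0.15 = 0.03964 m/d
L = 3.83 km = 3830 m
t = L / v = 3830 / 0.03964 = 96620 d
   = 96620 / 365 = 265 yr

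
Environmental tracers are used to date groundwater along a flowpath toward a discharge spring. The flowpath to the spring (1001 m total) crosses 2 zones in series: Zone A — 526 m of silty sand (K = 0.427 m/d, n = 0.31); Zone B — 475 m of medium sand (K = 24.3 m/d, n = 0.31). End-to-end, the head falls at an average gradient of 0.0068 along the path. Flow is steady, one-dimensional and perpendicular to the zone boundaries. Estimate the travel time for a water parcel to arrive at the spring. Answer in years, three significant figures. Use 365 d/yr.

Continuity: the same q passes through each zone, so ΔH = q·Σ(L_j/K_j) — the zones act as resistances in series.
Σ(L/K) = 526/0.427 + 475/24.3 = 1232 + 19.55 = 1251 d
K_eq = L_total / Σ(L/K) = 1001 / 1251 = 0.7999 m/d
q = K_eq · i = 0.7999 × 0.0068 = 0.005439 m/d (same in every zone)
Zone A: v = q/n = 0.005439/0.31 = 0.01755 m/d → t_A = 526/0.01755 = 29980 d
Zone B: v = q/n = 0.005439/0.31 = 0.01755 m/d → t_B = 475/0.01755 = 27070 d
Total t = 29980 + 27070 = 57050 d
   = 57050 / 365 = 156 yr

156 years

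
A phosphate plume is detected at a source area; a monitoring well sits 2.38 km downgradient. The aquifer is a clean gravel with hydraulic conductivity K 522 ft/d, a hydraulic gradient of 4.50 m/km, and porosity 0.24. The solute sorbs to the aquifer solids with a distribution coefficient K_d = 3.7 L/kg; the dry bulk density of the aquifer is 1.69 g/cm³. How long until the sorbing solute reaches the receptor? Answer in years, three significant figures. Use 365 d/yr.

K = 522 ft/d × 0.3048 = 159.1 m/d
Darcy flux q = K·i = 159.1 × 0.0045 = 0.7160 m/d
Seepage velocity v = q / n = 0.7160 / 0.24 = 2.983 m/d
Retardation R = 1 + ρ_b·K_d/n = 1 + 1.69×3.7/0.24 = 27.05
Contaminant velocity v_c = v/R = 2.983/27.05 = 0.1103 m/d
L = 2.38 km = 2380 m
t = L/v_c = 2380/0.1103 = 21580 d
   = 21580/365 = 59.1 yr

59.1 years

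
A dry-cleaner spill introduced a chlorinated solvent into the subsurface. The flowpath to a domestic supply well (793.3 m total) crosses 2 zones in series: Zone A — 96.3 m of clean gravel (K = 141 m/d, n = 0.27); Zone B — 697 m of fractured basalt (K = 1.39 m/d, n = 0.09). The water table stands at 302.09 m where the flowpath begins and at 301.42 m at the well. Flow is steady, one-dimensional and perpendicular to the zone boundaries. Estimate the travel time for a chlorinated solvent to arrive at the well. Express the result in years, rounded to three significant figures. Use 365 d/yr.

182 years

Total head drop ΔH = 302.09 − 301.42 = 0.67 m
Continuity: the same q passes through each zone, so ΔH = q·Σ(L_j/K_j) — the zones act as resistances in series.
Σ(L/K) = 96.3/141 + 697/1.39 = 0.6830 + 501.4 = 502.1 d
q = ΔH / Σ(L/K) = 0.67 / 502.1 = 0.001334 m/d (same in every zone)
Zone A: v = q/n = 0.001334/0.27 = 0.004942 m/d → t_A = 96.3/0.004942 = 19490 d
Zone B: v = q/n = 0.001334/0.09 = 0.01483 m/d → t_B = 697/0.01483 = 47010 d
Total t = 19490 + 47010 = 66500 d
   = 66500 / 365 = 182 yr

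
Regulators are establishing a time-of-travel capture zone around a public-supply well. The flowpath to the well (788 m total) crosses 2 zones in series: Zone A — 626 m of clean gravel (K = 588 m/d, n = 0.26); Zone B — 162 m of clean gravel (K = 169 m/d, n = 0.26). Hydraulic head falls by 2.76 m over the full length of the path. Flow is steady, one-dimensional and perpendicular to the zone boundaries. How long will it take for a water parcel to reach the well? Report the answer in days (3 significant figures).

150 days

Continuity: the same q passes through each zone, so ΔH = q·Σ(L_j/K_j) — the zones act as resistances in series.
Σ(L/K) = 626/588 + 162/169 = 1.065 + 0.9586 = 2.023 d
q = ΔH / Σ(L/K) = 2.76 / 2.023 = 1.364 m/d (same in every zone)
Zone A: v = q/n = 1.364/0.26 = 5.247 m/d → t_A = 626/5.247 = 119.3 d
Zone B: v = q/n = 1.364/0.26 = 5.247 m/d → t_B = 162/5.247 = 30.88 d
Total t = 119.3 + 30.88 = 150.2 d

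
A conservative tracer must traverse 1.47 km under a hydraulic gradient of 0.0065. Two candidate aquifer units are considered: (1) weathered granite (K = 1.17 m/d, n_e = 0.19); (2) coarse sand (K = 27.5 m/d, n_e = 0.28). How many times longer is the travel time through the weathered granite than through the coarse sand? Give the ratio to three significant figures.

15.9

Unit 1 (weathered granite): v = 1.17×0.0065/0.19 = 0.04003 m/d, t = 1470/0.04003 = 36730 d
Unit 2 (coarse sand): v = 27.5×0.0065/0.28 = 0.6384 m/d, t = 1470/0.6384 = 2303 d
t(weathered granite) / t(coarse sand) = 36730/2303 = 15.9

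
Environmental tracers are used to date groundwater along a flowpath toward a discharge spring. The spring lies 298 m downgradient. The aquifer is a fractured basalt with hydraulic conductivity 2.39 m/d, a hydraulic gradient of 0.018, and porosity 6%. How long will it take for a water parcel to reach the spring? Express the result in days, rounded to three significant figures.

Darcy flux q = K·i = 2.39 × 0.018 = 0.04302 m/d
v_s = q/n_e = 0.04302/0.06 = 0.7170 m/d
t = L / v = 298 / 0.7170 = 415.6 d

416 days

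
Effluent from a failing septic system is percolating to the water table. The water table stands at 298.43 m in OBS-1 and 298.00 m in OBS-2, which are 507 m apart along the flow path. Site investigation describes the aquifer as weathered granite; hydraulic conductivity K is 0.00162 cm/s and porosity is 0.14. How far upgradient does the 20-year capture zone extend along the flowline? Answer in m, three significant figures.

61.9 m

Hydraulic gradient i = (298.43 − 298.00) / 507 = 0.43 / 507 = 8.481e-4
K = 0.00162 cm/s × 864 = 1.400 m/d
Darcy flux q = K·i = 1.400 × 8.481e-4 = 0.001187 m/d
v = Ki/n = 1.400·8.481e-4/0.14 = 0.008479 m/d
T = 20 yr × 365 = 7300 d
L = v × T = 0.008479 × 7300 = 61.90 m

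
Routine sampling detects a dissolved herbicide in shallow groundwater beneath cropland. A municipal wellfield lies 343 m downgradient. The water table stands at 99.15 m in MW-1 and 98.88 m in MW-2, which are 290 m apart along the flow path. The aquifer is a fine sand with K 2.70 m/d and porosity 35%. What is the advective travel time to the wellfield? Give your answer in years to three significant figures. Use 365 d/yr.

Hydraulic gradient i = (99.15 − 98.88) / 290 = 0.27 / 290 = 9.310e-4
q = Ki = 2.70 × 9.310e-4 = 0.002514 m/d
Average linear velocity = 0.002514 / 0.35 = 0.007182 m/d
t = L / v = 343 / 0.007182 = 47760 d
   = 47760 / 365 = 131 yr

131 years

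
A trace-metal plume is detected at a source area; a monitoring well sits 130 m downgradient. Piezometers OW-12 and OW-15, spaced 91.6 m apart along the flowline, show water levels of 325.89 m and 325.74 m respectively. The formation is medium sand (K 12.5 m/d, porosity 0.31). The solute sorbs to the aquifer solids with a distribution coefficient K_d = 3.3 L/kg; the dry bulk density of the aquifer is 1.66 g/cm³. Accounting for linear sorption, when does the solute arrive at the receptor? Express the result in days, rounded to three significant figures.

Hydraulic gradient i = (325.89 − 325.74) / 91.6 = 0.15 / 91.6 = 0.001638
Darcy flux q = K·i = 12.5 × 0.001638 = 0.02047 m/d
v = Ki/n = 12.5·0.001638/0.31 = 0.06603 m/d
Retardation R = 1 + ρ_b·K_d/n = 1 + 1.66×3.3/0.31 = 18.67
Contaminant velocity v_c = v/R = 0.06603/18.67 = 0.003537 m/d
t = L/v_c = 130/0.003537 = 36760 d

36800 days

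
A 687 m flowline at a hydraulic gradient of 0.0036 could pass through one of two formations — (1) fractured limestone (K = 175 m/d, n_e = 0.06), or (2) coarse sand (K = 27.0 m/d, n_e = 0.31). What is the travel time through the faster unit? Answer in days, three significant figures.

65.4 days

Unit 1 (fractured limestone): v = 175×0.0036/0.06 = 10.50 m/d, t = 687/10.50 = 65.43 d
Unit 2 (coarse sand): v = 27.0×0.0036/0.31 = 0.3135 m/d, t = 687/0.3135 = 2191 d
Faster unit: t = 65.4 d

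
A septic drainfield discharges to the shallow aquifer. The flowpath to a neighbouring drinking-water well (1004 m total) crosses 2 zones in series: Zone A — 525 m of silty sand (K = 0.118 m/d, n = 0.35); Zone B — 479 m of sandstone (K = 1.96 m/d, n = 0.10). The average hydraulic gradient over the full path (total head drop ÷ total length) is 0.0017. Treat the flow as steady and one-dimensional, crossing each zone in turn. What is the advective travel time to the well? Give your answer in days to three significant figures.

637000 days

Steady 1-D flow in series ⇒ the Darcy flux q is identical in every zone and the zone head losses add (resistances L/K in series).
Σ(L/K) = 525/0.118 + 479/1.96 = 4449 + 244.4 = 4694 d
K_eq = L_total / Σ(L/K) = 1004 / 4694 = 0.2139 m/d
q = K_eq · i = 0.2139 × 0.0017 = 3.636e-4 m/d (same in every zone)
Zone A: v = q/n = 3.636e-4/0.35 = 0.001039 m/d → t_A = 525/0.001039 = 505300 d
Zone B: v = q/n = 3.636e-4/0.10 = 0.003636 m/d → t_B = 479/0.003636 = 131700 d
Total t = 505300 + 131700 = 637000 d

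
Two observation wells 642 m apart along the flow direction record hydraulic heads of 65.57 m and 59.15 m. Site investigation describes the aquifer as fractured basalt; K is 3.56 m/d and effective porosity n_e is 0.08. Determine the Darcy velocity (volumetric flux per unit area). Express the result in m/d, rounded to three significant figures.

0.0356 m/d

Hydraulic gradient i = (65.57 − 59.15) / 642 = 6.42 / 642 = 0.01000
Darcy flux q = K·i = 3.56 × 0.01000 = 0.03560 m/d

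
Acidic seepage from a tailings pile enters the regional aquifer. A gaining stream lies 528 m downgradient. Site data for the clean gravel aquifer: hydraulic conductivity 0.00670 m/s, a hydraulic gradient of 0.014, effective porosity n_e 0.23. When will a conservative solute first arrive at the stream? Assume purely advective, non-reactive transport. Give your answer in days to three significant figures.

K = 0.00670 m/s × 86400 s/d = 578.9 m/d
Darcy flux q = K·i = 578.9 × 0.014 = 8.104 m/d
v = Ki/n = 578.9·0.014/0.23 = 35.24 m/d
t = L / v = 528 / 35.24 = 14.98 d

15.0 days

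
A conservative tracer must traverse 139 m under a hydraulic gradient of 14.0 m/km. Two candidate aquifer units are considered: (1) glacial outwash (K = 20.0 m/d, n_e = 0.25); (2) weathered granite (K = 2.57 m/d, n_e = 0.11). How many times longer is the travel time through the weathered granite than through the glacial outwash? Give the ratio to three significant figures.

3.42

Unit 1 (glacial outwash): v = 20.0×0.014/0.25 = 1.120 m/d, t = 139/1.120 = 124.1 d
Unit 2 (weathered granite): v = 2.57×0.014/0.11 = 0.3271 m/d, t = 139/0.3271 = 425.0 d
t(weathered granite) / t(glacial outwash) = 425.0/124.1 = 3.42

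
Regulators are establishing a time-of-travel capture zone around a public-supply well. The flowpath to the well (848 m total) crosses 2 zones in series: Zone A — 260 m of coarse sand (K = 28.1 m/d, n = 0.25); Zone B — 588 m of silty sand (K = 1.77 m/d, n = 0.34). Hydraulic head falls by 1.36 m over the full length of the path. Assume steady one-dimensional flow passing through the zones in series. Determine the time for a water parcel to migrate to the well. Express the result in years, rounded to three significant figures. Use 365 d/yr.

Continuity: the same q passes through each zone, so ΔH = q·Σ(L_j/K_j) — the zones act as resistances in series.
Σ(L/K) = 260/28.1 + 588/1.77 = 9.253 + 332.2 = 341.5 d
q = ΔH / Σ(L/K) = 1.36 / 341.5 = 0.003983 m/d (same in every zone)
Zone A: v = q/n = 0.003983/0.25 = 0.01593 m/d → t_A = 260/0.01593 = 16320 d
Zone B: v = q/n = 0.003983/0.34 = 0.01171 m/d → t_B = 588/0.01171 = 50190 d
Total t = 16320 + 50190 = 66510 d
   = 66510 / 365 = 182 yr

182 years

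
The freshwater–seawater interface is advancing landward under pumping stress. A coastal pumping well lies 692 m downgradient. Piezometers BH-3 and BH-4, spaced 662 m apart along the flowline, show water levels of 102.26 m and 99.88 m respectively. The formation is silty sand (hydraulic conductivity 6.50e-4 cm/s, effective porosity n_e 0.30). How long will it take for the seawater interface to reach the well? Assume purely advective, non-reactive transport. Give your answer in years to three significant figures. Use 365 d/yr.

Hydraulic gradient i = (102.26 − 99.88) / 662 = 2.38 / 662 = 0.003595
K = 6.50e-4 cm/s × 864 = 0.5616 m/d
q = Ki = 0.5616 × 0.003595 = 0.002019 m/d
Seepage velocity v = q / n = 0.002019 / 0.30 = 0.006730 m/d
t = L / v = 692 / 0.006730 = 102800 d
   = 102800 / 365 = 282 yr

282 years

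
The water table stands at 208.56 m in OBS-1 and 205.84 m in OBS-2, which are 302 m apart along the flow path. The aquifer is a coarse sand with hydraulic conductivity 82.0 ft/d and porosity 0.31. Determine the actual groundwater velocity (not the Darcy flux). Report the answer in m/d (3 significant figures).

0.726 m/d

Hydraulic gradient i = (208.56 − 205.84) / 302 = 2.72 / 302 = 0.009007
K = 82.0 ft/d × 0.3048 = 24.99 m/d
Darcy flux q = K·i = 24.99 × 0.009007 = 0.2251 m/d
v_s = q/n_e = 0.2251/0.31 = 0.7262 m/d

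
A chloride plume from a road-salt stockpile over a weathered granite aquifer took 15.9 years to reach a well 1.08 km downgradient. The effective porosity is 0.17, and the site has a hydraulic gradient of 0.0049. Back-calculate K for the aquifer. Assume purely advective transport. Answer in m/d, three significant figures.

t = 15.9 years = 5804 d
L = 1.08 km = 1080 m
v = L / t = 1080 / 5804 = 0.1861 m/d
K = v · n / i = 0.1861 × 0.17 / 0.0049 = 6.46 m/d

6.46 m/d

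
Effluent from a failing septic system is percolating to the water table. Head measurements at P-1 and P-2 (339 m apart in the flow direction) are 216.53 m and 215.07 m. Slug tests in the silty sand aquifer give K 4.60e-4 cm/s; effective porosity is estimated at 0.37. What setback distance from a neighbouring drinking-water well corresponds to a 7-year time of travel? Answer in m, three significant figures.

11.8 m

Hydraulic gradient i = (216.53 − 215.07) / 339 = 1.46 / 339 = 0.004307
K = 4.60e-4 cm/s × 864 = 0.3974 m/d
Specific discharge q = 0.3974 × 0.004307 = 0.001712 m/d
Seepage velocity v = q / n = 0.001712 / 0.37 = 0.004626 m/d
T = 7 yr × 365 = 2555 d
L = v × T = 0.004626 × 2555 = 11.82 m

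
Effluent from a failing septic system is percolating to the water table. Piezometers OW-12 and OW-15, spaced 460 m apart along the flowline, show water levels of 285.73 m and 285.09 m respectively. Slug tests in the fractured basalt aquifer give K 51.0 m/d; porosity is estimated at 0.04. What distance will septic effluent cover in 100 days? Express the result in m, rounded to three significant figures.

Hydraulic gradient i = (285.73 − 285.09) / 460 = 0.64 / 460 = 0.001391
Darcy flux q = K·i = 51.0 × 0.001391 = 0.07096 m/d
Average linear velocity = 0.07096 / 0.04 = 1.774 m/d
L = v × T = 1.774 × 100 = 177.4 m

177 m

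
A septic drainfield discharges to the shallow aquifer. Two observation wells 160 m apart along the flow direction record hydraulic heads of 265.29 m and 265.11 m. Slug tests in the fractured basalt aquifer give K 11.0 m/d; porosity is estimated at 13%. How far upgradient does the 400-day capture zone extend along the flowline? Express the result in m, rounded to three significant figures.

Hydraulic gradient i = (265.29 − 265.11) / 160 = 0.18 / 160 = 0.001125
Specific discharge q = 11.0 × 0.001125 = 0.01237 m/d
Average linear velocity = 0.01237 / 0.13 = 0.09519 m/d
L = v × T = 0.09519 × 400 = 38.08 m

38.1 m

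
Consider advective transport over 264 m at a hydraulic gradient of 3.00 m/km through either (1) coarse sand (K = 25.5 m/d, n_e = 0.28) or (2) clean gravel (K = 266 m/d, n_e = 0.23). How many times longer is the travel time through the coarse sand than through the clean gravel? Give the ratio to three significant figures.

12.7

Unit 1 (coarse sand): v = 25.5×0.0030/0.28 = 0.2732 m/d, t = 264/0.2732 = 966.3 d
Unit 2 (clean gravel): v = 266×0.0030/0.23 = 3.470 m/d, t = 264/3.470 = 76.09 d
t(coarse sand) / t(clean gravel) = 966.3/76.09 = 12.7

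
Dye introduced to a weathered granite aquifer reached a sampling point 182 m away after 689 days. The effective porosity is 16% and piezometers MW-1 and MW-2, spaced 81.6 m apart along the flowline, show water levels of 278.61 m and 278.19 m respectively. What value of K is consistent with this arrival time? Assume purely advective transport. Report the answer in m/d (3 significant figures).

Hydraulic gradient i = (278.61 − 278.19) / 81.6 = 0.42 / 81.6 = 0.005147
v = L / t = 182 / 689 = 0.2642 m/d
K = v · n / i = 0.2642 × 0.16 / 0.005147 = 8.21 m/d

8.21 m/d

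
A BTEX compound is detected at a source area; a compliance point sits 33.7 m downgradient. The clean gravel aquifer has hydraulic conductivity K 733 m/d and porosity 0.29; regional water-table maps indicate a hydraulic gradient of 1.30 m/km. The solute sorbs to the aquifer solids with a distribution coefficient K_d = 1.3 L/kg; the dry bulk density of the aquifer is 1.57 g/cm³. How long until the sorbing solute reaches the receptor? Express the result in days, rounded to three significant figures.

82.4 days

Darcy flux q = K·i = 733 × 0.0013 = 0.9529 m/d
Average linear velocity = 0.9529 / 0.29 = 3.286 m/d
Retardation R = 1 + ρ_b·K_d/n = 1 + 1.57×1.3/0.29 = 8.038
Contaminant velocity v_c = v/R = 3.286/8.038 = 0.4088 m/d
t = L/v_c = 33.7/0.4088 = 82.44 d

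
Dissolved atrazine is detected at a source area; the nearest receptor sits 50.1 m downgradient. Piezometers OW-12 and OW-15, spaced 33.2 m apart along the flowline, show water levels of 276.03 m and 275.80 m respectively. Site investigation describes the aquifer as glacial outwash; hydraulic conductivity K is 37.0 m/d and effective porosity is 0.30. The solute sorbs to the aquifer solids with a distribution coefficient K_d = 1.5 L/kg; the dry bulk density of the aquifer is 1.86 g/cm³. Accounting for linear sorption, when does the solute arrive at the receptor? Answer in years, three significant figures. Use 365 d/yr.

Hydraulic gradient i = (276.03 − 275.80) / 33.2 = 0.23 / 33.2 = 0.006928
q = Ki = 37.0 × 0.006928 = 0.2563 m/d
Average linear velocity = 0.2563 / 0.30 = 0.8544 m/d
Retardation R = 1 + ρ_b·K_d/n = 1 + 1.86×1.5/0.30 = 10.30
Contaminant velocity v_c = v/R = 0.8544/10.30 = 0.08295 m/d
t = L/v_c = 50.1/0.08295 = 604.0 d
   = 604.0/365 = 1.65 yr

1.65 years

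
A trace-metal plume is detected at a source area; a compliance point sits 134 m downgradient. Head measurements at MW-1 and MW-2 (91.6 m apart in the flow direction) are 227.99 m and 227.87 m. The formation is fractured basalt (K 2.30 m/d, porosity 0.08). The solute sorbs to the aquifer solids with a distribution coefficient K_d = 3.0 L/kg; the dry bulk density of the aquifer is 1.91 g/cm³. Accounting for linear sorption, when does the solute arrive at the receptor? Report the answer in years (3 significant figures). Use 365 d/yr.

708 years

Hydraulic gradient i = (227.99 − 227.87) / 91.6 = 0.12 / 91.6 = 0.001310
q = Ki = 2.30 × 0.001310 = 0.003013 m/d
Average linear velocity = 0.003013 / 0.08 = 0.03766 m/d
Retardation R = 1 + ρ_b·K_d/n = 1 + 1.91×3.0/0.08 = 72.62
Contaminant velocity v_c = v/R = 0.03766/72.62 = 5.186e-4 m/d
t = L/v_c = 134/5.186e-4 = 258400 d
   = 258400/365 = 708 yr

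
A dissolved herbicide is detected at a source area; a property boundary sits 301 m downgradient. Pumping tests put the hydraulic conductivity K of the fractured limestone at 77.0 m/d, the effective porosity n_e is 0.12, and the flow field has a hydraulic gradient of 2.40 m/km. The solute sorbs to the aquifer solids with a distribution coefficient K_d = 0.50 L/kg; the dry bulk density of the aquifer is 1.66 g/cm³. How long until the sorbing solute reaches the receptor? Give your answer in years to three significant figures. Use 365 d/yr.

4.24 years

Darcy flux q = K·i = 77.0 × 0.0024 = 0.1848 m/d
Seepage velocity v = q / n = 0.1848 / 0.12 = 1.540 m/d
Retardation R = 1 + ρ_b·K_d/n = 1 + 1.66×0.50/0.12 = 7.917
Contaminant velocity v_c = v/R = 1.540/7.917 = 0.1945 m/d
t = L/v_c = 301/0.1945 = 1547 d
   = 1547/365 = 4.24 yr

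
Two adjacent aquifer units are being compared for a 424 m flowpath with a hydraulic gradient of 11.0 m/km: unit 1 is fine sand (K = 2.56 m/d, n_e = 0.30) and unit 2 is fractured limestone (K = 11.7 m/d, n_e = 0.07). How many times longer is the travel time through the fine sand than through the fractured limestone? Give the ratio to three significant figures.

19.6

Unit 1 (fine sand): v = 2.56×0.011/0.30 = 0.09387 m/d, t = 424/0.09387 = 4517 d
Unit 2 (fractured limestone): v = 11.7×0.011/0.07 = 1.839 m/d, t = 424/1.839 = 230.6 d
t(fine sand) / t(fractured limestone) = 4517/230.6 = 19.6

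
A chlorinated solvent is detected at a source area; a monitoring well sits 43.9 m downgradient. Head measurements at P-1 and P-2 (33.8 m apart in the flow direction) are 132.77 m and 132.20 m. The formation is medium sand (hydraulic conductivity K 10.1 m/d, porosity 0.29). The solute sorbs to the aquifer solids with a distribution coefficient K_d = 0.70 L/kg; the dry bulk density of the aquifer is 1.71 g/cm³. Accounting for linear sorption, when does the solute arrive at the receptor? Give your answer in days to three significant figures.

383 days

Hydraulic gradient i = (132.77 − 132.20) / 33.8 = 0.57 / 33.8 = 0.01686
Darcy flux q = K·i = 10.1 × 0.01686 = 0.1703 m/d
v = Ki/n = 10.1·0.01686/0.29 = 0.5873 m/d
Retardation R = 1 + ρ_b·K_d/n = 1 + 1.71×0.70/0.29 = 5.128
Contaminant velocity v_c = v/R = 0.5873/5.128 = 0.1145 m/d
t = L/v_c = 43.9/0.1145 = 383.3 d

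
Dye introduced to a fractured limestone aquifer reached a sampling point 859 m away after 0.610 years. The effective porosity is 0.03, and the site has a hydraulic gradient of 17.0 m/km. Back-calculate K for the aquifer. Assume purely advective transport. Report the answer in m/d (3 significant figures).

6.81 m/d

t = 0.610 years = 222.7 d
v = L / t = 859 / 222.7 = 3.858 m/d
K = v · n / i = 3.858 × 0.03 / 0.017 = 6.81 m/d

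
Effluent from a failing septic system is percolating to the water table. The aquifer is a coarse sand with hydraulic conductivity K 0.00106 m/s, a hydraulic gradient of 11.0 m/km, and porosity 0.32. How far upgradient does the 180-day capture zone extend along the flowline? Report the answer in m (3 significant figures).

567 m

K = 0.00106 m/s × 86400 s/d = 91.58 m/d
q = Ki = 91.58 × 0.011 = 1.007 m/d
v = Ki/n = 91.58·0.011/0.32 = 3.148 m/d
L = v × T = 3.148 × 180 = 566.7 m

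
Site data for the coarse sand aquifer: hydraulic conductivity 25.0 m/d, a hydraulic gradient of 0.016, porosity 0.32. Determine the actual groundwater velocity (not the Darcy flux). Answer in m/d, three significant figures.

Specific discharge q = 25.0 × 0.016 = 0.4000 m/d
v = Ki/n = 25.0·0.016/0.32 = 1.250 m/d

1.25 m/d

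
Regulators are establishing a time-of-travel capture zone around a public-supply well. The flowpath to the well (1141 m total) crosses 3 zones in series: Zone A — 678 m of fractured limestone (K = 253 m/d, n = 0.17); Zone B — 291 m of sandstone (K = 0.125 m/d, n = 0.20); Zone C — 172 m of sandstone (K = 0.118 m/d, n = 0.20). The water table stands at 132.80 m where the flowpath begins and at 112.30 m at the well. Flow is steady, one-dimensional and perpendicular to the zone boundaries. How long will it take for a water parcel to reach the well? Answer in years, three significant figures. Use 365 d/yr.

105 years

Total head drop ΔH = 132.80 − 112.30 = 20.50 m
Steady 1-D flow in series ⇒ the Darcy flux q is identical in every zone and the zone head losses add (resistances L/K in series).
Σ(L/K) = 678/253 + 291/0.125 + 172/0.118 = 2.680 + 2328 + 1458 = 3788 d
q = ΔH / Σ(L/K) = 20.50 / 3788 = 0.005411 m/d (same in every zone)
Zone A: v = q/n = 0.005411/0.17 = 0.03183 m/d → t_A = 678/0.03183 = 21300 d
Zone B: v = q/n = 0.005411/0.20 = 0.02706 m/d → t_B = 291/0.02706 = 10760 d
Zone C: v = q/n = 0.005411/0.20 = 0.02706 m/d → t_C = 172/0.02706 = 6357 d
Total t = 21300 + 10760 + 6357 = 38410 d
   = 38410 / 365 = 105 yr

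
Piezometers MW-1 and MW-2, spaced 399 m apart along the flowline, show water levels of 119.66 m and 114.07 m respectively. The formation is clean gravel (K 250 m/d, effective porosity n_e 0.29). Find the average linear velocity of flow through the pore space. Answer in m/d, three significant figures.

Hydraulic gradient i = (119.66 − 114.07) / 399 = 5.59 / 399 = 0.01401
q = Ki = 250 × 0.01401 = 3.503 m/d
Average linear velocity = 3.503 / 0.29 = 12.08 m/d

12.1 m/d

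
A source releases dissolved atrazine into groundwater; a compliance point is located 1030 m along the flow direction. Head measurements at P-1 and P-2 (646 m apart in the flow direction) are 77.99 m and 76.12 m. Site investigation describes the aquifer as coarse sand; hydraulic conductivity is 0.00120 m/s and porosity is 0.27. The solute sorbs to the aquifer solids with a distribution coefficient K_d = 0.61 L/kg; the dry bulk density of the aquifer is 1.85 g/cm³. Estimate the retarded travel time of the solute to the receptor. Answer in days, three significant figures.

4800 days

Hydraulic gradient i = (77.99 − 76.12) / 646 = 1.87 / 646 = 0.002895
K = 0.00120 m/s × 86400 s/d = 103.7 m/d
Darcy flux q = K·i = 103.7 × 0.002895 = 0.3001 m/d
v_s = q/n_e = 0.3001/0.27 = 1.112 m/d
Retardation R = 1 + ρ_b·K_d/n = 1 + 1.85×0.61/0.27 = 5.180
Contaminant velocity v_c = v/R = 1.112/5.180 = 0.2146 m/d
t = L/v_c = 1030/0.2146 = 4799 d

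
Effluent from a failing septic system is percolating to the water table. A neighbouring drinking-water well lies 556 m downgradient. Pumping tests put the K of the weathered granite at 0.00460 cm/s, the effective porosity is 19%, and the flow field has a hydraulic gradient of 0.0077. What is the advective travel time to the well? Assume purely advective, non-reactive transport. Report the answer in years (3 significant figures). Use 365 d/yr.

9.46 years

K = 0.00460 cm/s × 864 = 3.974 m/d
Darcy flux q = K·i = 3.974 × 0.0077 = 0.03060 m/d
v = Ki/n = 3.974·0.0077/0.19 = 0.1611 m/d
t = L / v = 556 / 0.1611 = 3452 d
   = 3452 / 365 = 9.46 yr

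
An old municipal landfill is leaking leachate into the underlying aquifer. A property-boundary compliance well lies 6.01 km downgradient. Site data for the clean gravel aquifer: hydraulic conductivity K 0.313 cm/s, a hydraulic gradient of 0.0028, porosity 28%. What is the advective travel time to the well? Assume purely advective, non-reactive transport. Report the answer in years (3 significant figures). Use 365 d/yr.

K = 0.313 cm/s × 864 = 270.4 m/d
Darcy flux q = K·i = 270.4 × 0.0028 = 0.7572 m/d
v_s = q/n_e = 0.7572/0.28 = 2.704 m/d
L = 6.01 km = 6010 m
t = L / v = 6010 / 2.704 = 2222 d
   = 2222 / 365 = 6.09 yr

6.09 years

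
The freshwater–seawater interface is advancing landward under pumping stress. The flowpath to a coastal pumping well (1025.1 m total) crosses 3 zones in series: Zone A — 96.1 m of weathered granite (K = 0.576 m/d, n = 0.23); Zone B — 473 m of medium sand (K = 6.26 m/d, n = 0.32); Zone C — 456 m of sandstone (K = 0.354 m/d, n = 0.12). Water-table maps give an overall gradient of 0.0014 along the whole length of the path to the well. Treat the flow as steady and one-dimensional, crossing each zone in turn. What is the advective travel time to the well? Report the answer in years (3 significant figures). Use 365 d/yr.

Continuity: the same q passes through each zone, so ΔH = q·Σ(L_j/K_j) — the zones act as resistances in series.
Σ(L/K) = 96.1/0.576 + 473/6.26 + 456/0.354 = 166.8 + 75.56 + 1288 = 1531 d
K_eq = L_total / Σ(L/K) = 1025.1 / 1531 = 0.6698 m/d
q = K_eq · i = 0.6698 × 0.0014 = 9.377e-4 m/d (same in every zone)
Zone A: v = q/n = 9.377e-4/0.23 = 0.004077 m/d → t_A = 96.1/0.004077 = 23570 d
Zone B: v = q/n = 9.377e-4/0.32 = 0.002930 m/d → t_B = 473/0.002930 = 161400 d
Zone C: v = q/n = 9.377e-4/0.12 = 0.007814 m/d → t_C = 456/0.007814 = 58360 d
Total t = 23570 + 161400 + 58360 = 243400 d
   = 243400 / 365 = 667 yr

667 years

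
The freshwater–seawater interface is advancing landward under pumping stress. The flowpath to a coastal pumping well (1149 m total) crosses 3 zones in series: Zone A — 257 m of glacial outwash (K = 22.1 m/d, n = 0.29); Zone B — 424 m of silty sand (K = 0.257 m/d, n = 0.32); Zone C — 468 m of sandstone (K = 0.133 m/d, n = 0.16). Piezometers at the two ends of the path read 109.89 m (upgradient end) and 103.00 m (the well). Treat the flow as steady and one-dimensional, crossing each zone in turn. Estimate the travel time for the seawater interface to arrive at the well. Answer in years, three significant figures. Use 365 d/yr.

587 years

Total head drop ΔH = 109.89 − 103.00 = 6.89 m
Continuity: the same q passes through each zone, so ΔH = q·Σ(L_j/K_j) — the zones act as resistances in series.
Σ(L/K) = 257/22.1 + 424/0.257 + 468/0.133 = 11.63 + 1650 + 3519 = 5180 d
q = ΔH / Σ(L/K) = 6.89 / 5180 = 0.001330 m/d (same in every zone)
Zone A: v = q/n = 0.001330/0.29 = 0.004586 m/d → t_A = 257/0.004586 = 56040 d
Zone B: v = q/n = 0.001330/0.32 = 0.004156 m/d → t_B = 424/0.004156 = 102000 d
Zone C: v = q/n = 0.001330/0.16 = 0.008313 m/d → t_C = 468/0.008313 = 56300 d
Total t = 56040 + 102000 + 56300 = 214300 d
   = 214300 / 365 = 587 yr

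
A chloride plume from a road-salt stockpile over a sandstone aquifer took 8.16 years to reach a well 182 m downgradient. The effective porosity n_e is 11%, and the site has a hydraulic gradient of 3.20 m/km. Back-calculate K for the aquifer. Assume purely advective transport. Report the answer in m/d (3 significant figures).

t = 8.16 years = 2978 d
v = L / t = 182 / 2978 = 0.06111 m/d
K = v · n / i = 0.06111 × 0.11 / 0.0032 = 2.10 m/d

2.10 m/d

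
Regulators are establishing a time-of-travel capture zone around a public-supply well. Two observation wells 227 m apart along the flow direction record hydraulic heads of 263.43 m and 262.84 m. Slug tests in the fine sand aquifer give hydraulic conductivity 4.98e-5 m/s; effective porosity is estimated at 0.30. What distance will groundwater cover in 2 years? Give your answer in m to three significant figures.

Hydraulic gradient i = (263.43 − 262.84) / 227 = 0.59 / 227 = 0.002599
K = 4.98e-5 m/s × 86400 s/d = 4.303 m/d
q = Ki = 4.303 × 0.002599 = 0.01118 m/d
Seepage velocity v = q / n = 0.01118 / 0.30 = 0.03728 m/d
T = 2 yr × 365 = 730 d
L = v × T = 0.03728 × 730 = 27.21 m

27.2 m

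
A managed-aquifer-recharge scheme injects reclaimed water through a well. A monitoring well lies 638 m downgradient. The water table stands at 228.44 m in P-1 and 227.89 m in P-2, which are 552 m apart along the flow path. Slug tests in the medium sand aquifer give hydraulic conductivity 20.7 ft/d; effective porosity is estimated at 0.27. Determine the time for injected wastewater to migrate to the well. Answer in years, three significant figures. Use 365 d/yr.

Hydraulic gradient i = (228.44 − 227.89) / 552 = 0.55 / 552 = 9.964e-4
K = 20.7 ft/d × 0.3048 = 6.309 m/d
Specific discharge q = 6.309 × 9.964e-4 = 0.006287 m/d
v_s = q/n_e = 0.006287/0.27 = 0.02328 m/d
t = L / v = 638 / 0.02328 = 27400 d
   = 27400 / 365 = 75.1 yr

75.1 years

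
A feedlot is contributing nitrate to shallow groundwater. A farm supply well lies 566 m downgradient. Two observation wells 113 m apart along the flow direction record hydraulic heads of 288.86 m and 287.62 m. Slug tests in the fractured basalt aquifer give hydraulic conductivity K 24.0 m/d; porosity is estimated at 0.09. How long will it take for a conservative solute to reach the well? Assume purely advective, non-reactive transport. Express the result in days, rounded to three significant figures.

Hydraulic gradient i = (288.86 − 287.62) / 113 = 1.24 / 113 = 0.01097
Darcy flux q = K·i = 24.0 × 0.01097 = 0.2634 m/d
v_s = q/n_e = 0.2634/0.09 = 2.926 m/d
t = L / v = 566 / 2.926 = 193.4 d

193 days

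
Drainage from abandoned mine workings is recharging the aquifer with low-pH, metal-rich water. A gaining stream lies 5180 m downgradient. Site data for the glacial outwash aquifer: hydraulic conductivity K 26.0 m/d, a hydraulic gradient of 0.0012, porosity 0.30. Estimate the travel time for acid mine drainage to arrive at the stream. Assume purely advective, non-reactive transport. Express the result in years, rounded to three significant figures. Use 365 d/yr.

136 years

q = Ki = 26.0 × 0.0012 = 0.03120 m/d
Seepage velocity v = q / n = 0.03120 / 0.30 = 0.1040 m/d
t = L / v = 5180 / 0.1040 = 49810 d
   = 49810 / 365 = 136 yr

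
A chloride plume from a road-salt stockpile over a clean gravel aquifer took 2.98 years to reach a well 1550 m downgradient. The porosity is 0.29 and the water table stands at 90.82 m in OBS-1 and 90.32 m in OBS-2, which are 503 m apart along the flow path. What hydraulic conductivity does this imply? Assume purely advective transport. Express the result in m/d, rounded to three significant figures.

Hydraulic gradient i = (90.82 − 90.32) / 503 = 0.50 / 503 = 9.940e-4
t = 2.98 years = 1088 d
v = L / t = 1550 / 1088 = 1.425 m/d
K = v · n / i = 1.425 × 0.29 / 9.940e-4 = 416 m/d

416 m/d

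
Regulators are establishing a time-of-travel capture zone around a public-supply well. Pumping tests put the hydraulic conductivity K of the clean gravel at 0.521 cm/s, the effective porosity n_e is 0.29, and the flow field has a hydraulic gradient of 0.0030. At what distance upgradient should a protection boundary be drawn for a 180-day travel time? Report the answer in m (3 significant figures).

K = 0.521 cm/s × 864 = 450.1 m/d
Darcy flux q = K·i = 450.1 × 0.0030 = 1.350 m/d
Average linear velocity = 1.350 / 0.29 = 4.657 m/d
L = v × T = 4.657 × 180 = 838.2 m

838 m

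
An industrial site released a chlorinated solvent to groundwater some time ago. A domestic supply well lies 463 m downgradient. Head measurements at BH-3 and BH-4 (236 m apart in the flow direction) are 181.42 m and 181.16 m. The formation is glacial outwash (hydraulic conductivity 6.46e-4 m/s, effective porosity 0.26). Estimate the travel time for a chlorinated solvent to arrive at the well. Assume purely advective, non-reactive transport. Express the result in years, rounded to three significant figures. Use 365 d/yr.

5.36 years

Hydraulic gradient i = (181.42 − 181.16) / 236 = 0.26 / 236 = 0.001102
K = 6.46e-4 m/s × 86400 s/d = 55.81 m/d
Darcy flux q = K·i = 55.81 × 0.001102 = 0.06149 m/d
Seepage velocity v = q / n = 0.06149 / 0.26 = 0.2365 m/d
t = L / v = 463 / 0.2365 = 1958 d
   = 1958 / 365 = 5.36 yr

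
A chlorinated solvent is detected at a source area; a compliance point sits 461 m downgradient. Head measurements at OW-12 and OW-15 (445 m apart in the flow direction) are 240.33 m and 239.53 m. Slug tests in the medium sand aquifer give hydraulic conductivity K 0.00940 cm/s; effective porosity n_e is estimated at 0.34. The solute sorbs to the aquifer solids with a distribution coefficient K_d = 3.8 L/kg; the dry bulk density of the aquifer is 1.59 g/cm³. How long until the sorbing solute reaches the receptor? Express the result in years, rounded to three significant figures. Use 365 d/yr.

552 years

Hydraulic gradient i = (240.33 − 239.53) / 445 = 0.80 / 445 = 0.001798
K = 0.00940 cm/s × 864 = 8.122 m/d
q = Ki = 8.122 × 0.001798 = 0.01460 m/d
Seepage velocity v = q / n = 0.01460 / 0.34 = 0.04294 m/d
Retardation R = 1 + ρ_b·K_d/n = 1 + 1.59×3.8/0.34 = 18.77
Contaminant velocity v_c = v/R = 0.04294/18.77 = 0.002288 m/d
t = L/v_c = 461/0.002288 = 201500 d
   = 201500/365 = 552 yr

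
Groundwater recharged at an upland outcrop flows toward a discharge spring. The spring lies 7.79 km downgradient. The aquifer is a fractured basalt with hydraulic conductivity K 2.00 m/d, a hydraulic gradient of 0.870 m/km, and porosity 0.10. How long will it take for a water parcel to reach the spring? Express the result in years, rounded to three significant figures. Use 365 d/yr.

1230 years

Specific discharge q = 2.00 × 8.7e-4 = 0.001740 m/d
v = Ki/n = 2.00·8.7e-4/0.10 = 0.01740 m/d
L = 7.79 km = 7790 m
t = L / v = 7790 / 0.01740 = 447700 d
   = 447700 / 365 = 1230 yr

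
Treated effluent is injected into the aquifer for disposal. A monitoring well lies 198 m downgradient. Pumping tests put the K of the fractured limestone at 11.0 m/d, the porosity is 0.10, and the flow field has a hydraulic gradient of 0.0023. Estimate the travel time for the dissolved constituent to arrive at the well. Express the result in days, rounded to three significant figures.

783 days

Specific discharge q = 11.0 × 0.0023 = 0.02530 m/d
v_s = q/n_e = 0.02530/0.10 = 0.2530 m/d
t = L / v = 198 / 0.2530 = 782.6 d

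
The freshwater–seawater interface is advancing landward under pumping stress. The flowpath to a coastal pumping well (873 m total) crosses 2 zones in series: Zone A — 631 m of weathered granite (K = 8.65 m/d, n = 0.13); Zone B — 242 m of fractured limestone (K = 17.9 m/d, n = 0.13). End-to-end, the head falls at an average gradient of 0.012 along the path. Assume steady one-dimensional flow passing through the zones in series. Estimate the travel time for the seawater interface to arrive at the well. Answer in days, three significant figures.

937 days

Steady 1-D flow in series ⇒ the Darcy flux q is identical in every zone and the zone head losses add (resistances L/K in series).
Σ(L/K) = 631/8.65 + 242/17.9 = 72.95 + 13.52 = 86.47 d
K_eq = L_total / Σ(L/K) = 873 / 86.47 = 10.10 m/d
q = K_eq · i = 10.10 × 0.012 = 0.1212 m/d (same in every zone)
Zone A: v = q/n = 0.1212/0.13 = 0.9320 m/d → t_A = 631/0.9320 = 677.1 d
Zone B: v = q/n = 0.1212/0.13 = 0.9320 m/d → t_B = 242/0.9320 = 259.7 d
Total t = 677.1 + 259.7 = 936.7 d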